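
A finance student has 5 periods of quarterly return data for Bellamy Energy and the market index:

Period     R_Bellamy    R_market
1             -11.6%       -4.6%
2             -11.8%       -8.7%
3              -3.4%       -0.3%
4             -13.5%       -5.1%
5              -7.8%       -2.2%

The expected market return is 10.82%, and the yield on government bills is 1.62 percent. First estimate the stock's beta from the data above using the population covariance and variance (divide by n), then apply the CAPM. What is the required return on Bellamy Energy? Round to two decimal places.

11.18%

Mean R_i = (-11.6 − 11.8 − 3.4 − 13.5 − 7.8) / 5 = -9.6200%
Mean R_m = (-4.6 − 8.7 − 0.3 − 5.1 − 2.2) / 5 = -4.1800%
Σ(R_i − R̄_i)(R_m − R̄_m) = 41.9920  ⇒  Cov = 41.9920 / 5 = 8.3984
Σ(R_m − R̄_m)² = 40.4280  ⇒  Var(R_m) = 40.4280 / 5 = 8.0856
β = Cov / Var(R_m) = 8.3984 / 8.0856 = 1.0387
MRP = 10.82% − 1.62% = 9.20%
E(R) = R_f + β × MRP = 1.62% + 1.0387 × 9.20% = 11.18%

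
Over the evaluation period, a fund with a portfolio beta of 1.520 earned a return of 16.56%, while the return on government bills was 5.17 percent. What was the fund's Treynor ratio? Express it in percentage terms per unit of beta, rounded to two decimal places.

7.49%

Treynor = (R_P − R_f) / β_P = (16.56% − 5.17%) / 1.5200 = 11.39% / 1.5200 = 7.49%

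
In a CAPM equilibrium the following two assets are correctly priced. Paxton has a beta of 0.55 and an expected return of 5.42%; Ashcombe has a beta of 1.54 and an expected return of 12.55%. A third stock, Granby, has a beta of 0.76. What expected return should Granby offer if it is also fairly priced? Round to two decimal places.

MRP (SML slope) = (12.55% − 5.42%) / (1.54 − 0.55) = 7.13% / 0.99 = 7.2020%
R_f (intercept) = 5.42% − 0.55 × 7.2020% = 1.4589%
E(R_Granby) = R_f + β × MRP = 1.4589% + 0.76 × 7.2020% = 6.93%

6.93%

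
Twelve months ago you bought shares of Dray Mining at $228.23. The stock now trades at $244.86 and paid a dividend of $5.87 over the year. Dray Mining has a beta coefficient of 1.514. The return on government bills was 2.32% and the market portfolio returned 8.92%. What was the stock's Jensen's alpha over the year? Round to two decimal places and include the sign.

Realised HPR = (P1 + D1 − P0) / P0 = (244.86 + 5.87 − 228.23) / 228.23 = 22.50 / 228.23 = 9.8585%
MRP = 8.92% − 2.32% = 6.60%
CAPM required = R_f + β·MRP = 2.32% + 1.514 × 6.60% = 12.31240%
α = realised − required = 9.8585% − 12.31240% = -2.45%

-2.45%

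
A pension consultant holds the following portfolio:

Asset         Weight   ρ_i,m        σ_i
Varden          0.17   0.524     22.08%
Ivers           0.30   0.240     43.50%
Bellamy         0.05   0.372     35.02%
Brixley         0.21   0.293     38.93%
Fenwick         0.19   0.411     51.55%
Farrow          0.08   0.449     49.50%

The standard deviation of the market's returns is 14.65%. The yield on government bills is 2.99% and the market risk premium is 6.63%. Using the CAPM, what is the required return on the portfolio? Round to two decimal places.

β_Varden = 0.524 × 22.08% / 14.65% = 0.7898
β_Ivers = 0.240 × 43.50% / 14.65% = 0.7126
β_Bellamy = 0.372 × 35.02% / 14.65% = 0.8892
β_Brixley = 0.293 × 38.93% / 14.65% = 0.7786
β_Fenwick = 0.411 × 51.55% / 14.65% = 1.4462
β_Farrow = 0.449 × 49.50% / 14.65% = 1.5171
β_P = Σ w_i β_i = 0.17×0.7898 + 0.30×0.7126 + 0.05×0.8892 + 0.21×0.7786 + 0.19×1.4462 + 0.08×1.5171 = 0.9522
E(R_P) = R_f + β_P × MRP = 2.99% + 0.9522 × 6.63% = 9.30%

9.30%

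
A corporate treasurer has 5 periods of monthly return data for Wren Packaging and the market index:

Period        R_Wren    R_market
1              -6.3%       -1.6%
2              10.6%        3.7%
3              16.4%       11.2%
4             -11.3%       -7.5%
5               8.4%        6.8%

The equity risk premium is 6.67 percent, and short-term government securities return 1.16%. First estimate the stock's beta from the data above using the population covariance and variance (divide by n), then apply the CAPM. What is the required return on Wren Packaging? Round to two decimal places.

Mean R_i = (-6.3 + 10.6 + 16.4 − 11.3 + 8.4) / 5 = 3.5600%
Mean R_m = (-1.6 + 3.7 + 11.2 − 7.5 + 6.8) / 5 = 2.5200%
Σ(R_i − R̄_i)(R_m − R̄_m) = 329.9940  ⇒  Cov = 329.9940 / 5 = 65.9988
Σ(R_m − R̄_m)² = 212.4280  ⇒  Var(R_m) = 212.4280 / 5 = 42.4856
β = Cov / Var(R_m) = 65.9988 / 42.4856 = 1.5534
E(R) = R_f + β × MRP = 1.16% + 1.5534 × 6.67% = 11.52%

11.52%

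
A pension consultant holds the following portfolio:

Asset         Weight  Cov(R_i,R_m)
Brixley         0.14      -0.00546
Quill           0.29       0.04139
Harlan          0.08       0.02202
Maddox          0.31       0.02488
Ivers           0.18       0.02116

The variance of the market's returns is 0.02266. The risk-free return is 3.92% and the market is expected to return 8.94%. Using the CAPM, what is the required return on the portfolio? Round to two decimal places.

9.35%

β_Brixley = -0.00546 / 0.02266 = -0.2410
β_Quill = 0.04139 / 0.02266 = 1.8266
β_Harlan = 0.02202 / 0.02266 = 0.9718
β_Maddox = 0.02488 / 0.02266 = 1.0980
β_Ivers = 0.02116 / 0.02266 = 0.9338
β_P = Σ w_i β_i = 0.14×-0.2410 + 0.29×1.8266 + 0.08×0.9718 + 0.31×1.0980 + 0.18×0.9338 = 1.0822
MRP = 8.94% − 3.92% = 5.02%
E(R_P) = R_f + β_P × MRP = 3.92% + 1.0822 × 5.02% = 9.35%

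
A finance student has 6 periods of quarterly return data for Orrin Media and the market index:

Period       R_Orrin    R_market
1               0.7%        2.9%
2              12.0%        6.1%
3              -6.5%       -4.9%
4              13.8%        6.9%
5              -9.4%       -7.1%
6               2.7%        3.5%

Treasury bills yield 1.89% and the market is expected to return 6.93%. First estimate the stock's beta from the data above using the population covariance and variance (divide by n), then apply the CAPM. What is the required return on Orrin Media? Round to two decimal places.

Mean R_i = (0.7 + 12.0 − 6.5 + 13.8 − 9.4 + 2.7) / 6 = 2.2167%
Mean R_m = (2.9 + 6.1 − 4.9 + 6.9 − 7.1 + 3.5) / 6 = 1.2333%
Σ(R_i − R̄_i)(R_m − R̄_m) = 262.0867  ⇒  Cov = 262.0867 / 6 = 43.6811
Σ(R_m − R̄_m)² = 170.7733  ⇒  Var(R_m) = 170.7733 / 6 = 28.4622
β = Cov / Var(R_m) = 43.6811 / 28.4622 = 1.5347
MRP = 6.93% − 1.89% = 5.04%
E(R) = R_f + β × MRP = 1.89% + 1.5347 × 5.04% = 9.62%

9.62%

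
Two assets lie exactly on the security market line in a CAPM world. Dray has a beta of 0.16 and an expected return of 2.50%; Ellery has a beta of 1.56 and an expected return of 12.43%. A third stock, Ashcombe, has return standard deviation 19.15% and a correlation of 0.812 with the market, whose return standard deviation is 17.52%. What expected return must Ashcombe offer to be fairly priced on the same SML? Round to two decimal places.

MRP = (12.43% − 2.50%) / (1.56 − 0.16) = 7.0929%
R_f = 2.50% − 0.16 × 7.0929% = 1.3651%
β_Ashcombe = ρ·σ_i/σ_m = 0.812 × 19.15 / 17.52 = 0.8875
E(R_Ashcombe) = R_f + β × MRP = 1.3651% + 0.8875 × 7.0929% = 7.66%

7.66%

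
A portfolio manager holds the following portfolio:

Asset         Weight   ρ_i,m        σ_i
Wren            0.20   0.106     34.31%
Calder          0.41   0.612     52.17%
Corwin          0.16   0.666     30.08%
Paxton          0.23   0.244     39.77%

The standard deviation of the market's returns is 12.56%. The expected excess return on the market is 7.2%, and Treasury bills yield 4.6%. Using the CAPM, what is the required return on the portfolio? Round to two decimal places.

β_Wren = 0.106 × 34.31% / 12.56% = 0.2896
β_Calder = 0.612 × 52.17% / 12.56% = 2.5420
β_Corwin = 0.666 × 30.08% / 12.56% = 1.5950
β_Paxton = 0.244 × 39.77% / 12.56% = 0.7726
β_P = Σ w_i β_i = 0.20×0.2896 + 0.41×2.5420 + 0.16×1.5950 + 0.23×0.7726 = 1.5330
E(R_P) = R_f + β_P × MRP = 4.6% + 1.5330 × 7.2% = 15.64%

15.64%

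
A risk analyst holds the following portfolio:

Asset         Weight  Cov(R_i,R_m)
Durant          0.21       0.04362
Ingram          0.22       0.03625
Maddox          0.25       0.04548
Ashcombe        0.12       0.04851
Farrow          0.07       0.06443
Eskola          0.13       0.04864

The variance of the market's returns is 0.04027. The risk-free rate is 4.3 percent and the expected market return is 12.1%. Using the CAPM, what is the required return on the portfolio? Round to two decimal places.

β_Durant = 0.04362 / 0.04027 = 1.0832
β_Ingram = 0.03625 / 0.04027 = 0.9002
β_Maddox = 0.04548 / 0.04027 = 1.1294
β_Ashcombe = 0.04851 / 0.04027 = 1.2046
β_Farrow = 0.06443 / 0.04027 = 1.6000
β_Eskola = 0.04864 / 0.04027 = 1.2078
β_P = Σ w_i β_i = 0.21×1.0832 + 0.22×0.9002 + 0.25×1.1294 + 0.12×1.2046 + 0.07×1.6000 + 0.13×1.2078 = 1.1214
MRP = 12.1% − 4.3% = 7.80%
E(R_P) = R_f + β_P × MRP = 4.3% + 1.1214 × 7.8% = 13.05%

13.05%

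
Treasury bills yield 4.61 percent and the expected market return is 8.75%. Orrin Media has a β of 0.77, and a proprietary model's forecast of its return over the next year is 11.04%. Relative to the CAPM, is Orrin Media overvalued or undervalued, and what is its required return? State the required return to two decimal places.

Undervalued; required return 7.80%

MRP = 8.75% − 4.61% = 4.14%
Required return = R_f + β·MRP = 4.61% + 0.77 × 4.14% = 7.80%
Forecast 11.04% > required 7.80% → the stock plots above the SML → undervalued.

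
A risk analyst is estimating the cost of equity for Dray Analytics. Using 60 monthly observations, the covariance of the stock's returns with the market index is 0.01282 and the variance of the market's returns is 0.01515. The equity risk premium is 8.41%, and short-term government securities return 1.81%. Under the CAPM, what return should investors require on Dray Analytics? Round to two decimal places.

8.93%

β = Cov(R_i, R_m) / Var(R_m) = 0.01282 / 0.01515 = 0.8462
E(R) = R_f + β × MRP = 1.81% + 0.8462 × 8.41% = 8.93%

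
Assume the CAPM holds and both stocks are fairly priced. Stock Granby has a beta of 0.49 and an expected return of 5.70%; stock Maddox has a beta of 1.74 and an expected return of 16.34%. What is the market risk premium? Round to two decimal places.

8.51%

Both satisfy E(R) = R_f + β·MRP, so the slope of the SML is
MRP = (16.34% − 5.70%) / (1.74 − 0.49) = 10.64% / 1.25 = 8.5120%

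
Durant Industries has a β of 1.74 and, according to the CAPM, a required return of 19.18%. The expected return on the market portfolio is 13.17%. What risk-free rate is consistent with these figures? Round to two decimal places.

5.05%

E(R) = R_f + β(E(R_m) − R_f) = R_f(1 − β) + β·E(R_m)
19.18% = R_f × (1 − 1.74) + 1.74 × 13.17%
19.18% = R_f × -0.74 + 22.9158%
R_f = (19.18% − 22.9158%) / -0.74 = 5.05%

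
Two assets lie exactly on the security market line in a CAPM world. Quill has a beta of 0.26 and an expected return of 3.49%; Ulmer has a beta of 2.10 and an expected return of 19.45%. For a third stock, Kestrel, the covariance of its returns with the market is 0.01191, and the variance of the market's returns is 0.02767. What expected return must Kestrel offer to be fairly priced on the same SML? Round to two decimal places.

MRP = (19.45% − 3.49%) / (2.10 − 0.26) = 8.6739%
R_f = 3.49% − 0.26 × 8.6739% = 1.2348%
β_Kestrel = Cov / Var(R_m) = 0.01191 / 0.02767 = 0.4304
E(R_Kestrel) = R_f + β × MRP = 1.2348% + 0.4304 × 8.6739% = 4.97%

4.97%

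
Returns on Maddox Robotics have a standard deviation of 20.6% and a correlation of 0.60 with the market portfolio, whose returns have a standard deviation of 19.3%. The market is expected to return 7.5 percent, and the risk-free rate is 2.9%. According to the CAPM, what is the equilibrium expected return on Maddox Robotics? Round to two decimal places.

5.85%

β = ρ × σ_i / σ_m = 0.60 × 20.6% / 19.3% = 0.6404
MRP = 7.5% − 2.9% = 4.60%
E(R) = 2.9% + 0.6404 × 4.6% = 5.85%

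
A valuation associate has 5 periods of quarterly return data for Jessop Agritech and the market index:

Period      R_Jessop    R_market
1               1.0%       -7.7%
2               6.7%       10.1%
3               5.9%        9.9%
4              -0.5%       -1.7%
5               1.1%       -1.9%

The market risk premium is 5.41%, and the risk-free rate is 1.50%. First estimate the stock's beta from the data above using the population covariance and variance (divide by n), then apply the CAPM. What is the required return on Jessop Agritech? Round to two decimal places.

3.49%

Mean R_i = (1.0 + 6.7 + 5.9 − 0.5 + 1.1) / 5 = 2.8400%
Mean R_m = (-7.7 + 10.1 + 9.9 − 1.7 − 1.9) / 5 = 1.7400%
Σ(R_i − R̄_i)(R_m − R̄_m) = 92.4320  ⇒  Cov = 92.4320 / 5 = 18.4864
Σ(R_m − R̄_m)² = 250.6720  ⇒  Var(R_m) = 250.6720 / 5 = 50.1344
β = Cov / Var(R_m) = 18.4864 / 50.1344 = 0.3687
E(R) = R_f + β × MRP = 1.50% + 0.3687 × 5.41% = 3.49%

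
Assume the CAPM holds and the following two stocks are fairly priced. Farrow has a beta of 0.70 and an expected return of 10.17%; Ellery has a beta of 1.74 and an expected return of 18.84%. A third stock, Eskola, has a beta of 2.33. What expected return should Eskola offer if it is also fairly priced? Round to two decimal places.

MRP (SML slope) = (18.84% − 10.17%) / (1.74 − 0.70) = 8.67% / 1.04 = 8.3365%
R_f (intercept) = 10.17% − 0.70 × 8.3365% = 4.3345%
E(R_Eskola) = R_f + β × MRP = 4.3345% + 2.33 × 8.3365% = 23.76%

23.76%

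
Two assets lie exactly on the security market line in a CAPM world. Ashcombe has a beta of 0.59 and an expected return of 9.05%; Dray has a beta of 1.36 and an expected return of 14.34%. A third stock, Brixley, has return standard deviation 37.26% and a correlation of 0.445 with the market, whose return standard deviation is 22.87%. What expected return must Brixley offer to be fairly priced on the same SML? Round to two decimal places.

MRP = (14.34% − 9.05%) / (1.36 − 0.59) = 6.8701%
R_f = 9.05% − 0.59 × 6.8701% = 4.9966%
β_Brixley = ρ·σ_i/σ_m = 0.445 × 37.26 / 22.87 = 0.7250
E(R_Brixley) = R_f + β × MRP = 4.9966% + 0.7250 × 6.8701% = 9.98%

9.98%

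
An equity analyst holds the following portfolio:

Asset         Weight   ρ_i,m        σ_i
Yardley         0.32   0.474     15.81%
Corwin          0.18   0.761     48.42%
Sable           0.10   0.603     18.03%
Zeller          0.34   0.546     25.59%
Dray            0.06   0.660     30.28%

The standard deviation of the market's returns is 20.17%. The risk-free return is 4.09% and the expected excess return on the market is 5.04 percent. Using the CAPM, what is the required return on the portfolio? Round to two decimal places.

β_Yardley = 0.474 × 15.81% / 20.17% = 0.3715
β_Corwin = 0.761 × 48.42% / 20.17% = 1.8269
β_Sable = 0.603 × 18.03% / 20.17% = 0.5390
β_Zeller = 0.546 × 25.59% / 20.17% = 0.6927
β_Dray = 0.660 × 30.28% / 20.17% = 0.9908
β_P = Σ w_i β_i = 0.32×0.3715 + 0.18×1.8269 + 0.10×0.5390 + 0.34×0.6927 + 0.06×0.9908 = 0.7966
E(R_P) = R_f + β_P × MRP = 4.09% + 0.7966 × 5.04% = 8.10%

8.10%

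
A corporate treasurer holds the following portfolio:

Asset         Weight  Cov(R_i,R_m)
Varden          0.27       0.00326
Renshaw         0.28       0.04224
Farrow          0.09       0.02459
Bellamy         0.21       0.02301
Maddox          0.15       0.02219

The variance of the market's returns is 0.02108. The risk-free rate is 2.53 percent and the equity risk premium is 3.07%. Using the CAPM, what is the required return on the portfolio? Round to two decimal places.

5.89%

β_Varden = 0.00326 / 0.02108 = 0.1546
β_Renshaw = 0.04224 / 0.02108 = 2.0038
β_Farrow = 0.02459 / 0.02108 = 1.1665
β_Bellamy = 0.02301 / 0.02108 = 1.0916
β_Maddox = 0.02219 / 0.02108 = 1.0527
β_P = Σ w_i β_i = 0.27×0.1546 + 0.28×2.0038 + 0.09×1.1665 + 0.21×1.0916 + 0.15×1.0527 = 1.0949
E(R_P) = R_f + β_P × MRP = 2.53% + 1.0949 × 3.07% = 5.89%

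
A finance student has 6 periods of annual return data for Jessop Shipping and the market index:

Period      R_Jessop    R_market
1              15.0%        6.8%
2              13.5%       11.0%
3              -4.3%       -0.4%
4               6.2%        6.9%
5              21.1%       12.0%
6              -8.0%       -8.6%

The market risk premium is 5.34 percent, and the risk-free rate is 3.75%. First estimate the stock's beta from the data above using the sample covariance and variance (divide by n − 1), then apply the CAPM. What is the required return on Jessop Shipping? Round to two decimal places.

Mean R_i = (15.0 + 13.5 − 4.3 + 6.2 + 21.1 − 8.0) / 6 = 7.2500%
Mean R_m = (6.8 + 11.0 − 0.4 + 6.9 + 12.0 − 8.6) / 6 = 4.6167%
Σ(R_i − R̄_i)(R_m − R̄_m) = 416.1750  ⇒  Cov = 416.1750 / 5 = 83.2350
Σ(R_m − R̄_m)² = 305.0883  ⇒  Var(R_m) = 305.0883 / 5 = 61.0177
β = Cov / Var(R_m) = 83.2350 / 61.0177 = 1.3641
E(R) = R_f + β × MRP = 3.75% + 1.3641 × 5.34% = 11.03%

11.03%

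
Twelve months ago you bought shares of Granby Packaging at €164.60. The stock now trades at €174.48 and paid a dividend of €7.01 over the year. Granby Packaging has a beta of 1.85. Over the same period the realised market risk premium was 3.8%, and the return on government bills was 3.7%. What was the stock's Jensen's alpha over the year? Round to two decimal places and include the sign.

-0.47%

Realised HPR = (P1 + D1 − P0) / P0 = (174.48 + 7.01 − 164.60) / 164.60 = 16.89 / 164.60 = 10.2612%
CAPM required = R_f + β·MRP = 3.7% + 1.85 × 3.8% = 10.7300%
α = realised − required = 10.2612% − 10.7300% = -0.47%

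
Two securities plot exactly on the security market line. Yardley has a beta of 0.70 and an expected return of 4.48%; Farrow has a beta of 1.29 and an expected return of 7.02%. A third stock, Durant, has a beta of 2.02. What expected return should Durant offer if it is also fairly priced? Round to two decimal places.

10.16%

MRP (SML slope) = (7.02% − 4.48%) / (1.29 − 0.70) = 2.54% / 0.59 = 4.3051%
R_f (intercept) = 4.48% − 0.70 × 4.3051% = 1.4664%
E(R_Durant) = R_f + β × MRP = 1.4664% + 2.02 × 4.3051% = 10.16%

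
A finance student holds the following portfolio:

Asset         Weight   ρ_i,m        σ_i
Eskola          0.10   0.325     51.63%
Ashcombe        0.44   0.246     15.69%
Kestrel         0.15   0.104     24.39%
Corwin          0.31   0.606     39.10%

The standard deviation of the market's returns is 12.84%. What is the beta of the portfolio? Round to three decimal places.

β_Eskola = 0.325 × 51.63% / 12.84% = 1.3068
β_Ashcombe = 0.246 × 15.69% / 12.84% = 0.3006
β_Kestrel = 0.104 × 24.39% / 12.84% = 0.1976
β_Corwin = 0.606 × 39.10% / 12.84% = 1.8454
β_P = Σ w_i β_i = 0.10×1.3068 + 0.44×0.3006 + 0.15×0.1976 + 0.31×1.8454 = 0.8647

0.865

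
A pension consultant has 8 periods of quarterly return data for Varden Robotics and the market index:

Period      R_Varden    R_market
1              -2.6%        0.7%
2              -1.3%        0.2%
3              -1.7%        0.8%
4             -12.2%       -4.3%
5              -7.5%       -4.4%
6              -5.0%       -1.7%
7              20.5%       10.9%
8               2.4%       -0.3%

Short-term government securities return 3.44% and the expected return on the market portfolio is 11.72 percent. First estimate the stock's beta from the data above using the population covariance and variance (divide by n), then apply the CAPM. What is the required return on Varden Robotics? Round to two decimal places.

Mean R_i = (-2.6 − 1.3 − 1.7 − 12.2 − 7.5 − 5.0 + 20.5 + 2.4) / 8 = -0.9250%
Mean R_m = (0.7 + 0.2 + 0.8 − 4.3 − 4.4 − 1.7 + 10.9 − 0.3) / 8 = 0.2375%
Σ(R_i − R̄_i)(R_m − R̄_m) = 315.0075  ⇒  Cov = 315.0075 / 8 = 39.3759
Σ(R_m − R̄_m)² = 160.3588  ⇒  Var(R_m) = 160.3588 / 8 = 20.0449
β = Cov / Var(R_m) = 39.3759 / 20.0449 = 1.9644
MRP = 11.72% − 3.44% = 8.28%
E(R) = R_f + β × MRP = 3.44% + 1.9644 × 8.28% = 19.71%

19.71%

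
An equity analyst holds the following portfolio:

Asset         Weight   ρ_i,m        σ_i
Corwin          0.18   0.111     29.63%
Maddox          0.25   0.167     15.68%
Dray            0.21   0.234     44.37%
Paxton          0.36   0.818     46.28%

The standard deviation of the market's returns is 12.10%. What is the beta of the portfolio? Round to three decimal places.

1.410

β_Corwin = 0.111 × 29.63% / 12.10% = 0.2718
β_Maddox = 0.167 × 15.68% / 12.10% = 0.2164
β_Dray = 0.234 × 44.37% / 12.10% = 0.8581
β_Paxton = 0.818 × 46.28% / 12.10% = 3.1287
β_P = Σ w_i β_i = 0.18×0.2718 + 0.25×0.2164 + 0.21×0.8581 + 0.36×3.1287 = 1.4096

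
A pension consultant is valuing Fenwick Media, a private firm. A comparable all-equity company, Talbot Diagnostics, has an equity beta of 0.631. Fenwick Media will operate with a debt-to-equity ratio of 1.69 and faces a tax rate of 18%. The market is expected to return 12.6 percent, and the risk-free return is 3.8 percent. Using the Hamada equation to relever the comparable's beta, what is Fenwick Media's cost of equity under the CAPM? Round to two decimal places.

β_L = β_U × [1 + (1 − t)(D/E)] = 0.631 × [1 + (1 − 0.18) × 1.69]
    = 0.631 × [1 + 0.82 × 1.69] = 0.631 × 2.3858 = 1.5054
MRP = 12.6% − 3.8% = 8.80%
E(R) = R_f + β_L × MRP = 3.8% + 1.5054 × 8.8% = 17.05%

17.05%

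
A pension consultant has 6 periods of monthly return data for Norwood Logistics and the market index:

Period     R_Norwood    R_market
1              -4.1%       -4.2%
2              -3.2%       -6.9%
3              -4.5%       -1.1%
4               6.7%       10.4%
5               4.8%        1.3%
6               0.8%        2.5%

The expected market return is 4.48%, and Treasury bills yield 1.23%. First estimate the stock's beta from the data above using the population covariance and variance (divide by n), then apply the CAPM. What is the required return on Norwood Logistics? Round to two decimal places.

3.41%

Mean R_i = (-4.1 − 3.2 − 4.5 + 6.7 + 4.8 + 0.8) / 6 = 0.0833%
Mean R_m = (-4.2 − 6.9 − 1.1 + 10.4 + 1.3 + 2.5) / 6 = 0.3333%
Σ(R_i − R̄_i)(R_m − R̄_m) = 122.0033  ⇒  Cov = 122.0033 / 6 = 20.3339
Σ(R_m − R̄_m)² = 181.8933  ⇒  Var(R_m) = 181.8933 / 6 = 30.3156
β = Cov / Var(R_m) = 20.3339 / 30.3156 = 0.6707
MRP = 4.48% − 1.23% = 3.25%
E(R) = R_f + β × MRP = 1.23% + 0.6707 × 3.25% = 3.41%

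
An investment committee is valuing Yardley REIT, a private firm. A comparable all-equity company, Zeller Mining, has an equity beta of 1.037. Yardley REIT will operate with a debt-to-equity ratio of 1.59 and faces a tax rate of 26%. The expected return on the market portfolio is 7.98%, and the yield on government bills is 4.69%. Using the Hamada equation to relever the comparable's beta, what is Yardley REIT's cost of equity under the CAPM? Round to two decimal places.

β_L = β_U × [1 + (1 − t)(D/E)] = 1.037 × [1 + (1 − 0.26) × 1.59]
    = 1.037 × [1 + 0.74 × 1.59] = 1.037 × 2.1766 = 2.2571
MRP = 7.98% − 4.69% = 3.29%
E(R) = R_f + β_L × MRP = 4.69% + 2.2571 × 3.29% = 12.12%

12.12%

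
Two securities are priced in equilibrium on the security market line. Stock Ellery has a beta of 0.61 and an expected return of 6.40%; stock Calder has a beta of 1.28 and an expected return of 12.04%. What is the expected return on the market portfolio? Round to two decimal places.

Both satisfy E(R) = R_f + β·MRP, so the slope of the SML is
MRP = (12.04% − 6.40%) / (1.28 − 0.61) = 5.64% / 0.67 = 8.4179%
R_f = E(R_Ellery) − β_Ellery·MRP = 6.40% − 0.61 × 8.4179% = 1.2651%
E(R_m) = R_f + MRP = 1.2651% + 8.4179% = 9.68%

9.68%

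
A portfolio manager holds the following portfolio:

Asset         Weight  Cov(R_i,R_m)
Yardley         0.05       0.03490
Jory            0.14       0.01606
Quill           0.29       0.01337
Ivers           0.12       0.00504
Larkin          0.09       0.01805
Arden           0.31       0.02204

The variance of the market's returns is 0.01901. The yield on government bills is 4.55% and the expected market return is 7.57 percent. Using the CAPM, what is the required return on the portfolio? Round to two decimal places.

β_Yardley = 0.03490 / 0.01901 = 1.8359
β_Jory = 0.01606 / 0.01901 = 0.8448
β_Quill = 0.01337 / 0.01901 = 0.7033
β_Ivers = 0.00504 / 0.01901 = 0.2651
β_Larkin = 0.01805 / 0.01901 = 0.9495
β_Arden = 0.02204 / 0.01901 = 1.1594
β_P = Σ w_i β_i = 0.05×1.8359 + 0.14×0.8448 + 0.29×0.7033 + 0.12×0.2651 + 0.09×0.9495 + 0.31×1.1594 = 0.8907
MRP = 7.57% − 4.55% = 3.02%
E(R_P) = R_f + β_P × MRP = 4.55% + 0.8907 × 3.02% = 7.24%

7.24%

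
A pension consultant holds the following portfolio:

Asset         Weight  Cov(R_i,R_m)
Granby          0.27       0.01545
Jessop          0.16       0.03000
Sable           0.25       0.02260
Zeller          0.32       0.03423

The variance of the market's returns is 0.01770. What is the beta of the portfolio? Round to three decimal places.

β_Granby = 0.01545 / 0.01770 = 0.8729
β_Jessop = 0.03000 / 0.01770 = 1.6949
β_Sable = 0.02260 / 0.01770 = 1.2768
β_Zeller = 0.03423 / 0.01770 = 1.9339
β_P = Σ w_i β_i = 0.27×0.8729 + 0.16×1.6949 + 0.25×1.2768 + 0.32×1.9339 = 1.4449

1.445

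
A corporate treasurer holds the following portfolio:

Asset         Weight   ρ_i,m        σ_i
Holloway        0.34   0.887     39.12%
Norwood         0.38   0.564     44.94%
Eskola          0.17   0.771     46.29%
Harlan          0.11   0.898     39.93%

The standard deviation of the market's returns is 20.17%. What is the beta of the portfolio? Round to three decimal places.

1.559

β_Holloway = 0.887 × 39.12% / 20.17% = 1.7203
β_Norwood = 0.564 × 44.94% / 20.17% = 1.2566
β_Eskola = 0.771 × 46.29% / 20.17% = 1.7694
β_Harlan = 0.898 × 39.93% / 20.17% = 1.7777
β_P = Σ w_i β_i = 0.34×1.7203 + 0.38×1.2566 + 0.17×1.7694 + 0.11×1.7777 = 1.5588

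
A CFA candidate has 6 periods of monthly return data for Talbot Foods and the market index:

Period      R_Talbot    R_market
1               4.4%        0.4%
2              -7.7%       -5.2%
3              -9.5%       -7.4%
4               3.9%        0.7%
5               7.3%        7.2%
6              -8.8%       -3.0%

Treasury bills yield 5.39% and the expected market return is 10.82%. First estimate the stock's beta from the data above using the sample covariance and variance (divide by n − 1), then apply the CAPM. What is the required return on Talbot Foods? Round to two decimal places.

Mean R_i = (4.4 − 7.7 − 9.5 + 3.9 + 7.3 − 8.8) / 6 = -1.7333%
Mean R_m = (0.4 − 5.2 − 7.4 + 0.7 + 7.2 − 3.0) / 6 = -1.2167%
Σ(R_i − R̄_i)(R_m − R̄_m) = 181.1367  ⇒  Cov = 181.1367 / 5 = 36.2273
Σ(R_m − R̄_m)² = 134.4083  ⇒  Var(R_m) = 134.4083 / 5 = 26.8817
β = Cov / Var(R_m) = 36.2273 / 26.8817 = 1.3477
MRP = 10.82% − 5.39% = 5.43%
E(R) = R_f + β × MRP = 5.39% + 1.3477 × 5.43% = 12.71%

12.71%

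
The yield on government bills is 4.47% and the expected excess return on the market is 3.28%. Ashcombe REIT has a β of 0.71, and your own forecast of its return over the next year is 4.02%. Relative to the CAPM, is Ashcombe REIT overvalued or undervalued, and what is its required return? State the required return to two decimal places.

Overvalued; required return 6.80%

Required return = R_f + β·MRP = 4.47% + 0.71 × 3.28% = 6.80%
Forecast 4.02% < required 6.80% → the stock plots below the SML → overvalued.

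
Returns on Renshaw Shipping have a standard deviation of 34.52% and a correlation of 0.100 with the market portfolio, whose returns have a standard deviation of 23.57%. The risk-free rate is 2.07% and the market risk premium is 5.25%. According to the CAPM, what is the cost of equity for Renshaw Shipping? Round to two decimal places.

β = ρ × σ_i / σ_m = 0.100 × 34.52% / 23.57% = 0.1465
E(R) = 2.07% + 0.1465 × 5.25% = 2.84%

2.84%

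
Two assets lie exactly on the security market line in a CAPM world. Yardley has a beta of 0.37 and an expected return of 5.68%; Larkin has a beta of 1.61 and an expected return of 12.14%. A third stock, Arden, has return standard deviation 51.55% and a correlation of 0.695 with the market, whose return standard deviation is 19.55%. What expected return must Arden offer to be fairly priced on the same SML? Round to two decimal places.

MRP = (12.14% − 5.68%) / (1.61 − 0.37) = 5.2097%
R_f = 5.68% − 0.37 × 5.2097% = 3.7524%
β_Arden = ρ·σ_i/σ_m = 0.695 × 51.55 / 19.55 = 1.8326
E(R_Arden) = R_f + β × MRP = 3.7524% + 1.8326 × 5.2097% = 13.30%

13.30%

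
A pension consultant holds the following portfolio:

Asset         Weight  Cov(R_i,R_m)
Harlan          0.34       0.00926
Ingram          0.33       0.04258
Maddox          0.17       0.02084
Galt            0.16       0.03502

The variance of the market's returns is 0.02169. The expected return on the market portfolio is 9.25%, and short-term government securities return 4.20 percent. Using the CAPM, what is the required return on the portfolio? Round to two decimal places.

β_Harlan = 0.00926 / 0.02169 = 0.4269
β_Ingram = 0.04258 / 0.02169 = 1.9631
β_Maddox = 0.02084 / 0.02169 = 0.9608
β_Galt = 0.03502 / 0.02169 = 1.6146
β_P = Σ w_i β_i = 0.34×0.4269 + 0.33×1.9631 + 0.17×0.9608 + 0.16×1.6146 = 1.2146
MRP = 9.25% − 4.20% = 5.05%
E(R_P) = R_f + β_P × MRP = 4.20% + 1.2146 × 5.05% = 10.33%

10.33%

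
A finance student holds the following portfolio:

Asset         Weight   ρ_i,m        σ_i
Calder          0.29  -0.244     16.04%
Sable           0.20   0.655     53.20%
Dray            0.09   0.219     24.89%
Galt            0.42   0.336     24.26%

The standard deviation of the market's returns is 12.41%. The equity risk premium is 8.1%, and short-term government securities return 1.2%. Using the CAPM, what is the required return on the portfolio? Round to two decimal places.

7.56%

β_Calder = -0.244 × 16.04% / 12.41% = -0.3154
β_Sable = 0.655 × 53.20% / 12.41% = 2.8079
β_Dray = 0.219 × 24.89% / 12.41% = 0.4392
β_Galt = 0.336 × 24.26% / 12.41% = 0.6568
β_P = Σ w_i β_i = 0.29×-0.3154 + 0.20×2.8079 + 0.09×0.4392 + 0.42×0.6568 = 0.7855
E(R_P) = R_f + β_P × MRP = 1.2% + 0.7855 × 8.1% = 7.56%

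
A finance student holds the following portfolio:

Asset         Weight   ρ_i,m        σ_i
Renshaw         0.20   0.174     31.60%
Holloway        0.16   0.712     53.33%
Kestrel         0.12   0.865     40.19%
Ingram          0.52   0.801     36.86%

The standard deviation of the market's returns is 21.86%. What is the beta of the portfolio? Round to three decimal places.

1.221

β_Renshaw = 0.174 × 31.60% / 21.86% = 0.2515
β_Holloway = 0.712 × 53.33% / 21.86% = 1.7370
β_Kestrel = 0.865 × 40.19% / 21.86% = 1.5903
β_Ingram = 0.801 × 36.86% / 21.86% = 1.3506
β_P = Σ w_i β_i = 0.20×0.2515 + 0.16×1.7370 + 0.12×1.5903 + 0.52×1.3506 = 1.2214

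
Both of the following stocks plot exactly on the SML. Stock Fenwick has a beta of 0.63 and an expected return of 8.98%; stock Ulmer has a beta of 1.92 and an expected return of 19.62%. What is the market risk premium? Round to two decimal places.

8.25%

Both satisfy E(R) = R_f + β·MRP, so the slope of the SML is
MRP = (19.62% − 8.98%) / (1.92 − 0.63) = 10.64% / 1.29 = 8.2481%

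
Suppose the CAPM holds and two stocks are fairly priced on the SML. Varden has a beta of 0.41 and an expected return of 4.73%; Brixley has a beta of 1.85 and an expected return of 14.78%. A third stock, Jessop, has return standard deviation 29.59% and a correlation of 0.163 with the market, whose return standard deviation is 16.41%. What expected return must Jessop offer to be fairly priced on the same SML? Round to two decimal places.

MRP = (14.78% − 4.73%) / (1.85 − 0.41) = 6.9792%
R_f = 4.73% − 0.41 × 6.9792% = 1.8685%
β_Jessop = ρ·σ_i/σ_m = 0.163 × 29.59 / 16.41 = 0.2939
E(R_Jessop) = R_f + β × MRP = 1.8685% + 0.2939 × 6.9792% = 3.92%

3.92%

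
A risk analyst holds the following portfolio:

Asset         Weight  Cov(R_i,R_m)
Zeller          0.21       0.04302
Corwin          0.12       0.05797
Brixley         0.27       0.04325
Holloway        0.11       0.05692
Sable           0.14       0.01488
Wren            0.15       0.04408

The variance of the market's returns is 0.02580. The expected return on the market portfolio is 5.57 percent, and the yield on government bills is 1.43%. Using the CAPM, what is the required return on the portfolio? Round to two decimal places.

β_Zeller = 0.04302 / 0.02580 = 1.6674
β_Corwin = 0.05797 / 0.02580 = 2.2469
β_Brixley = 0.04325 / 0.02580 = 1.6764
β_Holloway = 0.05692 / 0.02580 = 2.2062
β_Sable = 0.01488 / 0.02580 = 0.5767
β_Wren = 0.04408 / 0.02580 = 1.7085
β_P = Σ w_i β_i = 0.21×1.6674 + 0.12×2.2469 + 0.27×1.6764 + 0.11×2.2062 + 0.14×0.5767 + 0.15×1.7085 = 1.6521
MRP = 5.57% − 1.43% = 4.14%
E(R_P) = R_f + β_P × MRP = 1.43% + 1.6521 × 4.14% = 8.27%

8.27%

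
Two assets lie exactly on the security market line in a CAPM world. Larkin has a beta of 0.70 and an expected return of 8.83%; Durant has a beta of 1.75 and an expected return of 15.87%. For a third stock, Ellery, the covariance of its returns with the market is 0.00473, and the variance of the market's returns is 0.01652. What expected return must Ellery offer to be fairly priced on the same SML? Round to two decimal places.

MRP = (15.87% − 8.83%) / (1.75 − 0.70) = 6.7048%
R_f = 8.83% − 0.70 × 6.7048% = 4.1366%
β_Ellery = Cov / Var(R_m) = 0.00473 / 0.01652 = 0.2863
E(R_Ellery) = R_f + β × MRP = 4.1366% + 0.2863 × 6.7048% = 6.06%

6.06%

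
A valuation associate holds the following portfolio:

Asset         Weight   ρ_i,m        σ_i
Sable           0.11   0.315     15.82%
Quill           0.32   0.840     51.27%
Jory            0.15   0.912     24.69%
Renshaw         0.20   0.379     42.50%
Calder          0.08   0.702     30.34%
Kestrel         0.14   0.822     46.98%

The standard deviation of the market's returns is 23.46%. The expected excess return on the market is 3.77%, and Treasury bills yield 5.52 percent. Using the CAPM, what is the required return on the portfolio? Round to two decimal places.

β_Sable = 0.315 × 15.82% / 23.46% = 0.2124
β_Quill = 0.840 × 51.27% / 23.46% = 1.8358
β_Jory = 0.912 × 24.69% / 23.46% = 0.9598
β_Renshaw = 0.379 × 42.50% / 23.46% = 0.6866
β_Calder = 0.702 × 30.34% / 23.46% = 0.9079
β_Kestrel = 0.822 × 46.98% / 23.46% = 1.6461
β_P = Σ w_i β_i = 0.11×0.2124 + 0.32×1.8358 + 0.15×0.9598 + 0.20×0.6866 + 0.08×0.9079 + 0.14×1.6461 = 1.1952
E(R_P) = R_f + β_P × MRP = 5.52% + 1.1952 × 3.77% = 10.03%

10.03%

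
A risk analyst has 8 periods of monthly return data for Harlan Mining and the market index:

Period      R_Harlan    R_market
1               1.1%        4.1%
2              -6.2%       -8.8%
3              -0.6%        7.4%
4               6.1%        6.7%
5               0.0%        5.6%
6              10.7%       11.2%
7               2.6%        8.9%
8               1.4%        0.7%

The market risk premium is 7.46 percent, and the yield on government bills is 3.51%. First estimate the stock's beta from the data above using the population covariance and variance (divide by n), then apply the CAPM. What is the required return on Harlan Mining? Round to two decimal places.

Mean R_i = (1.1 − 6.2 − 0.6 + 6.1 + 0.0 + 10.7 + 2.6 + 1.4) / 8 = 1.8875%
Mean R_m = (4.1 − 8.8 + 7.4 + 6.7 + 5.6 + 11.2 + 8.9 + 0.7) / 8 = 4.4750%
Σ(R_i − R̄_i)(R_m − R̄_m) = 171.8875  ⇒  Cov = 171.8875 / 8 = 21.4859
Σ(R_m − R̄_m)² = 270.1950  ⇒  Var(R_m) = 270.1950 / 8 = 33.7744
β = Cov / Var(R_m) = 21.4859 / 33.7744 = 0.6362
E(R) = R_f + β × MRP = 3.51% + 0.6362 × 7.46% = 8.26%

8.26%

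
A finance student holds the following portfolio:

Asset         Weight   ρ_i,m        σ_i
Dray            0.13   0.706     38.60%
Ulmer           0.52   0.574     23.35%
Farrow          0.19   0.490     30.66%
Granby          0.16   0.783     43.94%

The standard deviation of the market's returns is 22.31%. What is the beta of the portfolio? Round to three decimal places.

0.846

β_Dray = 0.706 × 38.60% / 22.31% = 1.2215
β_Ulmer = 0.574 × 23.35% / 22.31% = 0.6008
β_Farrow = 0.490 × 30.66% / 22.31% = 0.6734
β_Granby = 0.783 × 43.94% / 22.31% = 1.5421
β_P = Σ w_i β_i = 0.13×1.2215 + 0.52×0.6008 + 0.19×0.6734 + 0.16×1.5421 = 0.8459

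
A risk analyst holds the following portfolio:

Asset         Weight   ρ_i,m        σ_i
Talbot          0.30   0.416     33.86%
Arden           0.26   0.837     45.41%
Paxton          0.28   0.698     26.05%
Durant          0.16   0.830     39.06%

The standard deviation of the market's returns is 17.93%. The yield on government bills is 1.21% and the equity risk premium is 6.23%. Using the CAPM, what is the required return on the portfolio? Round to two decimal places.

β_Talbot = 0.416 × 33.86% / 17.93% = 0.7856
β_Arden = 0.837 × 45.41% / 17.93% = 2.1198
β_Paxton = 0.698 × 26.05% / 17.93% = 1.0141
β_Durant = 0.830 × 39.06% / 17.93% = 1.8081
β_P = Σ w_i β_i = 0.30×0.7856 + 0.26×2.1198 + 0.28×1.0141 + 0.16×1.8081 = 1.3601
E(R_P) = R_f + β_P × MRP = 1.21% + 1.3601 × 6.23% = 9.68%

9.68%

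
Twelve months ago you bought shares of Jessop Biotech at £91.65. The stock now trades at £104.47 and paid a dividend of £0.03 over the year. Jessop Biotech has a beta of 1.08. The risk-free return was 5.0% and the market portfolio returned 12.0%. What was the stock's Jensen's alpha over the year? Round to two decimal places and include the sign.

Realised HPR = (P1 + D1 − P0) / P0 = (104.47 + 0.03 − 91.65) / 91.65 = 12.85 / 91.65 = 14.0207%
MRP = 12.0% − 5.0% = 7.00%
CAPM required = R_f + β·MRP = 5.0% + 1.08 × 7.0% = 12.5600%
α = realised − required = 14.0207% − 12.5600% = +1.46%

+1.46%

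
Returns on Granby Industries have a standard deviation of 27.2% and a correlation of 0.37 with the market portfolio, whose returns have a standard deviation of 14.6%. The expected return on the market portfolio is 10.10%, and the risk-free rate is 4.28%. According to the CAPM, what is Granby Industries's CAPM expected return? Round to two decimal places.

β = ρ × σ_i / σ_m = 0.37 × 27.2% / 14.6% = 0.6893
MRP = 10.10% − 4.28% = 5.82%
E(R) = 4.28% + 0.6893 × 5.82% = 8.29%

8.29%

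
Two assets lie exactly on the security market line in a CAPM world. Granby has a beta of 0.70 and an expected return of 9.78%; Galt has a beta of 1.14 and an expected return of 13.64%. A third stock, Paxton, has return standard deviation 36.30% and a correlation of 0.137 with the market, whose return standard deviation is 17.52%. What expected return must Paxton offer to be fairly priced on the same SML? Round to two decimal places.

6.13%

MRP = (13.64% − 9.78%) / (1.14 − 0.70) = 8.7727%
R_f = 9.78% − 0.70 × 8.7727% = 3.6391%
β_Paxton = ρ·σ_i/σ_m = 0.137 × 36.30 / 17.52 = 0.2839
E(R_Paxton) = R_f + β × MRP = 3.6391% + 0.2839 × 8.7727% = 6.13%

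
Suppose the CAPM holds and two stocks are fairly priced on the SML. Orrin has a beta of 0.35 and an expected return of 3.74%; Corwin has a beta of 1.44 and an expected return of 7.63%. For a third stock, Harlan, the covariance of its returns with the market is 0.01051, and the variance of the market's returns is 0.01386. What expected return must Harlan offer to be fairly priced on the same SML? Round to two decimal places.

5.20%

MRP = (7.63% − 3.74%) / (1.44 − 0.35) = 3.5688%
R_f = 3.74% − 0.35 × 3.5688% = 2.4909%
β_Harlan = Cov / Var(R_m) = 0.01051 / 0.01386 = 0.7583
E(R_Harlan) = R_f + β × MRP = 2.4909% + 0.7583 × 3.5688% = 5.20%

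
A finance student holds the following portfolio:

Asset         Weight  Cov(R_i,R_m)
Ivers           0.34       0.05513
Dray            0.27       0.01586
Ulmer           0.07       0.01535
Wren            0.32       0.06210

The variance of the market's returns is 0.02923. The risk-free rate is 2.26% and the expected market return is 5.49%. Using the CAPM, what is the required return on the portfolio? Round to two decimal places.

β_Ivers = 0.05513 / 0.02923 = 1.8861
β_Dray = 0.01586 / 0.02923 = 0.5426
β_Ulmer = 0.01535 / 0.02923 = 0.5251
β_Wren = 0.06210 / 0.02923 = 2.1245
β_P = Σ w_i β_i = 0.34×1.8861 + 0.27×0.5426 + 0.07×0.5251 + 0.32×2.1245 = 1.5044
MRP = 5.49% − 2.26% = 3.23%
E(R_P) = R_f + β_P × MRP = 2.26% + 1.5044 × 3.23% = 7.12%

7.12%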